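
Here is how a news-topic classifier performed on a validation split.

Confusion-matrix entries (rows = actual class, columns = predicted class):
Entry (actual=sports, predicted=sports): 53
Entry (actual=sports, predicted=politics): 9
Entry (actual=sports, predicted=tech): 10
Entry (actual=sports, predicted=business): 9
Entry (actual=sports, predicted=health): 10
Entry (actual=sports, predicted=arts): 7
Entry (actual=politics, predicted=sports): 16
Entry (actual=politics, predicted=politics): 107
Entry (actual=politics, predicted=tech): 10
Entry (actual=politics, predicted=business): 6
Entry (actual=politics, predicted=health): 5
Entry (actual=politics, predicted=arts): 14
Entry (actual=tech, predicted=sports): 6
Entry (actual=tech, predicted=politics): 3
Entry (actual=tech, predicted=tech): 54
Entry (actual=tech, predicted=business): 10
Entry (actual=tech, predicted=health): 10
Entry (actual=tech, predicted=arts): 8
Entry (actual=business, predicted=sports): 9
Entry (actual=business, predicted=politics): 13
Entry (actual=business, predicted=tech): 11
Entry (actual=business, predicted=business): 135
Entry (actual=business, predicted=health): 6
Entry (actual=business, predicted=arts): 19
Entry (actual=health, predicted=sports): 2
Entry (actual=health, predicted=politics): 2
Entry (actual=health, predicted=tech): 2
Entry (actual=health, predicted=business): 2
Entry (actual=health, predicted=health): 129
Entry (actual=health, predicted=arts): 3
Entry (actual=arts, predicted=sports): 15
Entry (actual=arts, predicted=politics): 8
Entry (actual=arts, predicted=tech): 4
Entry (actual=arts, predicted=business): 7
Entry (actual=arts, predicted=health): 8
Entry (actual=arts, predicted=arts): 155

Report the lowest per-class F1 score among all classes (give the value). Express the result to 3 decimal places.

0.533

Per-class F1 score (2·TP/(2·TP+FP+FN)):
  sports: TP=53, FP=16+6+9+2+15=48, FN=9+10+9+10+7=45 → 106/199 = 0.5327
  politics: TP=107, FP=9+3+13+2+8=35, FN=16+10+6+5+14=51 → 214/300 = 0.7133
  tech: TP=54, FP=10+10+11+2+4=37, FN=6+3+10+10+8=37 → 108/182 = 0.5934
  business: TP=135, FP=9+6+10+2+7=34, FN=9+13+11+6+19=58 → 270/362 = 0.7459
  health: TP=129, FP=10+5+10+6+8=39, FN=2+2+2+2+3=11 → 258/308 = 0.8377
  arts: TP=155, FP=7+14+8+19+3=51, FN=15+8+4+7+8=42 → 310/403 = 0.7692
Lowest is class 'sports' with F1 score = 0.533.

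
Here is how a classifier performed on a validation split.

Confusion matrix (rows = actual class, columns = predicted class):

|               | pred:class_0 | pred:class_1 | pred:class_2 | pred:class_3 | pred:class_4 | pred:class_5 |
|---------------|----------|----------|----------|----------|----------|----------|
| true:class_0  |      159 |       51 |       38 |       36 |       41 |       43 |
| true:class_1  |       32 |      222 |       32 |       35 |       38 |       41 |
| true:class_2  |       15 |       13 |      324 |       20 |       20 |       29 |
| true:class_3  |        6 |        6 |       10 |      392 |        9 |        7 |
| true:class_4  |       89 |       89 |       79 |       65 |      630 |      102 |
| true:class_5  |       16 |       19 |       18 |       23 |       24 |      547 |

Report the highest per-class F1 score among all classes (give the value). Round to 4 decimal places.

Per-class F1 score (2·TP/(2·TP+FP+FN)):
  class_0: TP=159, FP=32+15+6+89+16=158, FN=51+38+36+41+43=209 → 318/685 = 0.46423
  class_1: TP=222, FP=51+13+6+89+19=178, FN=32+32+35+38+41=178 → 444/800 = 0.55500
  class_2: TP=324, FP=38+32+10+79+18=177, FN=15+13+20+20+29=97 → 648/922 = 0.70282
  class_3: TP=392, FP=36+35+20+65+23=179, FN=6+6+10+9+7=38 → 784/1001 = 0.78322
  class_4: TP=630, FP=41+38+20+9+24=132, FN=89+89+79+65+102=424 → 1260/1816 = 0.69383
  class_5: TP=547, FP=43+41+29+7+102=222, FN=16+19+18+23+24=100 → 1094/1416 = 0.77260
Highest is class 'class_3' with F1 score = 0.7832.

0.7832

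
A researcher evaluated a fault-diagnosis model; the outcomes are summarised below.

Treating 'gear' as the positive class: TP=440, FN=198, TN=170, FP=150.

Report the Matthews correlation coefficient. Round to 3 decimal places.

MCC = (TP·TN − FP·FN) / √((TP+FP)(TP+FN)(TN+FP)(TN+FN))
Numerator = 440·170 − 150·198 = 45100
Denominator = √(590·638·320·368) = √44327219200 = 210540.3030
MCC = 45100 / 210540.3030 = 0.214

0.214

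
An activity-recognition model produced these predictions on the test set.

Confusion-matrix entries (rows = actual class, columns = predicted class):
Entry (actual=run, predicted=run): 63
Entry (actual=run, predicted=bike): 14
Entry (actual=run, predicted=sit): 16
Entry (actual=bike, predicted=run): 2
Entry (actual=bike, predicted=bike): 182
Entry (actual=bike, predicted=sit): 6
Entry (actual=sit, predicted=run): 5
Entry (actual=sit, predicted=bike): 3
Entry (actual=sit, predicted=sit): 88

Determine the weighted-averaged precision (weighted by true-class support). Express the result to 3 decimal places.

0.882

Per-class precision (TP/(TP+FP)):
  run: TP=63, FP=2+5=7 → 63/70 = 0.9000
  bike: TP=182, FP=14+3=17 → 182/199 = 0.9146
  sit: TP=88, FP=16+6=22 → 88/110 = 0.8000
Weighted-precision = Σ (supportᵢ/N)·precisionᵢ with N=379: (93/379)·0.9000 + (190/379)·0.9146 + (96/379)·0.8000 = 0.882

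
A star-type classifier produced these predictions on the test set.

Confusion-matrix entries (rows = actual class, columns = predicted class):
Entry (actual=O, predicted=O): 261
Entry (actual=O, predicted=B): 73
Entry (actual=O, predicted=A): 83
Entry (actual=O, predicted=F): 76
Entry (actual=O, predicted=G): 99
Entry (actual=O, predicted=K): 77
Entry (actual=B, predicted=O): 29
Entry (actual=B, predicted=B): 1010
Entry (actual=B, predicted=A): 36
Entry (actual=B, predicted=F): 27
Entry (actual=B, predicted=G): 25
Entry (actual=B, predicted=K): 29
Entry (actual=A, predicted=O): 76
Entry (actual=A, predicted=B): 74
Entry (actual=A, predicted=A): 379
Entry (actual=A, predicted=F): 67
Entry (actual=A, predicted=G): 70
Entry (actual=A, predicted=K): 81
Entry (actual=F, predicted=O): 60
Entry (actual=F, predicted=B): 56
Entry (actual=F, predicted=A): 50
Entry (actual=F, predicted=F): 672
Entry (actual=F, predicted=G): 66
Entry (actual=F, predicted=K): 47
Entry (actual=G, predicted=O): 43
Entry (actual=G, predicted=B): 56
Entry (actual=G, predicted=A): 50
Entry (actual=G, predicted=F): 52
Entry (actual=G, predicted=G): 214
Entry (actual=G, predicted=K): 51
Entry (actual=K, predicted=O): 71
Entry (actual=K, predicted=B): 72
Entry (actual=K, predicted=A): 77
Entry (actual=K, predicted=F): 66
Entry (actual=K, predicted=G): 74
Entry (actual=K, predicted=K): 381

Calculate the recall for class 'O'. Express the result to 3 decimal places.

One-vs-rest for 'O': TP = diagonal; FP = other classes predicted 'O'; FN = 'O' predicted as other.
recall = TP/(TP+FN).
O: TP=261, FN=73+83+76+99+77=408 → 261/669 = 0.3901

0.390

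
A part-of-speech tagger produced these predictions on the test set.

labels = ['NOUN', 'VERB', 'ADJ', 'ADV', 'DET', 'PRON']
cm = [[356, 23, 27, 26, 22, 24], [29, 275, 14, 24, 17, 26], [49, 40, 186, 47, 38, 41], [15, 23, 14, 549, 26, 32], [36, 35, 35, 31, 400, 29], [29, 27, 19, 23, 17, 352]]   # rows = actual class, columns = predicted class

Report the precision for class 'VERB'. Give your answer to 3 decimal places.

Take TP from the diagonal, FP from the rest of the 'VERB' prediction marginal, FN from the rest of the 'VERB' actual marginal.
precision = TP/(TP+FP).
VERB: TP=275, FP=23+40+23+35+27=148 → 275/423 = 0.6501

0.650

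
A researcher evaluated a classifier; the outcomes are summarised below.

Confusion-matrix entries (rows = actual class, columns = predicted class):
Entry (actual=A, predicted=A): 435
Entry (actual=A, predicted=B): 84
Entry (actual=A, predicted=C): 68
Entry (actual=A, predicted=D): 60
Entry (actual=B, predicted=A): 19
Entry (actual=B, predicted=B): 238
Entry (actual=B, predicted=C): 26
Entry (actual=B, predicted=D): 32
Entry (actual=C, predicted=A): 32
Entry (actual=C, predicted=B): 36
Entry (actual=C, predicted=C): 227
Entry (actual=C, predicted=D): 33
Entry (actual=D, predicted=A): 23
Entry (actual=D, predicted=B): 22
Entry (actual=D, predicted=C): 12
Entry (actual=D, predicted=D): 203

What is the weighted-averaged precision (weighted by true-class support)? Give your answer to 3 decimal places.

Per-class precision (TP/(TP+FP)):
  A: TP=435, FP=19+32+23=74 → 435/509 = 0.8546
  B: TP=238, FP=84+36+22=142 → 238/380 = 0.6263
  C: TP=227, FP=68+26+12=106 → 227/333 = 0.6817
  D: TP=203, FP=60+32+33=125 → 203/328 = 0.6189
Weighted-precision = Σ (supportᵢ/N)·precisionᵢ with N=1550: (647/1550)·0.8546 + (315/1550)·0.6263 + (328/1550)·0.6817 + (260/1550)·0.6189 = 0.732

0.732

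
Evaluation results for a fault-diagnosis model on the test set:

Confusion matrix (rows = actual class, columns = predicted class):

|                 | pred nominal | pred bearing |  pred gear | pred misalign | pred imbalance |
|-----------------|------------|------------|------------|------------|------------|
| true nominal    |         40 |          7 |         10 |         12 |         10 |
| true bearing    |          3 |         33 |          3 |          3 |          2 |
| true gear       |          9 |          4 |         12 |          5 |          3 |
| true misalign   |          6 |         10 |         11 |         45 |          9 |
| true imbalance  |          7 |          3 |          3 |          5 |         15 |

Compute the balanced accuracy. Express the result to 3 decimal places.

0.526

Balanced accuracy = mean of per-class recall.
  nominal: recall = 40/79 = 0.5063
  bearing: recall = 33/44 = 0.7500
  gear: recall = 12/33 = 0.3636
  misalign: recall = 45/81 = 0.5556
  imbalance: recall = 15/33 = 0.4545
Mean = (0.5063 + 0.7500 + 0.3636 + 0.5556 + 0.4545) / 5 = 0.526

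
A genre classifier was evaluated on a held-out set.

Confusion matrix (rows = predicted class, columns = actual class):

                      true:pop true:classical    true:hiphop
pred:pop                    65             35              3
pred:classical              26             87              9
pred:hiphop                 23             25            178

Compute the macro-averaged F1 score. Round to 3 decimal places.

Per-class F1 score (2·TP/(2·TP+FP+FN)):
  pop: TP=65, FP=35+3=38, FN=26+23=49 → 130/217 = 0.5991
  classical: TP=87, FP=26+9=35, FN=35+25=60 → 174/269 = 0.6468
  hiphop: TP=178, FP=23+25=48, FN=3+9=12 → 356/416 = 0.8558
Macro-F1 score = mean = (0.5991 + 0.6468 + 0.8558) / 3 = 0.701

0.701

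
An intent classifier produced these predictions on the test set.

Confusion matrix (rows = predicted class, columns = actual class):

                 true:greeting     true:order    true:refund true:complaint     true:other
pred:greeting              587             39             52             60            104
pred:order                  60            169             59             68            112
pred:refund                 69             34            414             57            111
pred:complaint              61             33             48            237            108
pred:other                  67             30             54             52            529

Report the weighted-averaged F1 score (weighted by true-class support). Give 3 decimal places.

0.607

Per-class F1 score (2·TP/(2·TP+FP+FN)):
  greeting: TP=587, FP=39+52+60+104=255, FN=60+69+61+67=257 → 1174/1686 = 0.6963
  order: TP=169, FP=60+59+68+112=299, FN=39+34+33+30=136 → 338/773 = 0.4373
  refund: TP=414, FP=69+34+57+111=271, FN=52+59+48+54=213 → 828/1312 = 0.6311
  complaint: TP=237, FP=61+33+48+108=250, FN=60+68+57+52=237 → 474/961 = 0.4932
  other: TP=529, FP=67+30+54+52=203, FN=104+112+111+108=435 → 1058/1696 = 0.6238
Weighted-F1 score = Σ (supportᵢ/N)·F1 scoreᵢ with N=3214: (844/3214)·0.6963 + (305/3214)·0.4373 + (627/3214)·0.6311 + (474/3214)·0.4932 + (964/3214)·0.6238 = 0.607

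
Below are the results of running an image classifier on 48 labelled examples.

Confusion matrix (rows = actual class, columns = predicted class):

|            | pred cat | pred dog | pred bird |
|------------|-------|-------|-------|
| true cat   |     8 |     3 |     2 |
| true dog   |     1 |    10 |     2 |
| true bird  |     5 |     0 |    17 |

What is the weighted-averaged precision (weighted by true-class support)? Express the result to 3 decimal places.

0.734

Per-class precision (TP/(TP+FP)):
  cat: TP=8, FP=1+5=6 → 8/14 = 0.5714
  dog: TP=10, FP=3+0=3 → 10/13 = 0.7692
  bird: TP=17, FP=2+2=4 → 17/21 = 0.8095
Weighted-precision = Σ (supportᵢ/N)·precisionᵢ with N=48: (13/48)·0.5714 + (13/48)·0.7692 + (22/48)·0.8095 = 0.734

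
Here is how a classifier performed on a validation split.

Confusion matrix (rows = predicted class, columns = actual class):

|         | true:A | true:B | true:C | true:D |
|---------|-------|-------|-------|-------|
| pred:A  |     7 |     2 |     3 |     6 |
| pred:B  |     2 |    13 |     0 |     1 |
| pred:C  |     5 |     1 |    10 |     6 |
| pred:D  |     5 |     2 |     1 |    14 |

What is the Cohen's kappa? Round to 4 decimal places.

0.4174

Observed agreement pₒ = trace/N = 44/78 = 0.56410
Expected agreement pₑ = Σ (rowᵢ·colᵢ)/N² = (19·18 + 18·16 + 14·22 + 27·22)/78² = 0.25181
κ = (pₒ − pₑ)/(1 − pₑ) = (0.56410 − 0.25181)/(1 − 0.25181) = 0.4174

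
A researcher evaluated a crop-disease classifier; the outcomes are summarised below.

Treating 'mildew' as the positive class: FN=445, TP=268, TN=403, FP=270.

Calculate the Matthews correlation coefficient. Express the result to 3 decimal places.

-0.026

MCC = (TP·TN − FP·FN) / √((TP+FP)(TP+FN)(TN+FP)(TN+FN))
Numerator = 268·403 − 270·445 = -12146
Denominator = √(538·713·673·848) = √218918630176 = 467887.4119
MCC = -12146 / 467887.4119 = -0.026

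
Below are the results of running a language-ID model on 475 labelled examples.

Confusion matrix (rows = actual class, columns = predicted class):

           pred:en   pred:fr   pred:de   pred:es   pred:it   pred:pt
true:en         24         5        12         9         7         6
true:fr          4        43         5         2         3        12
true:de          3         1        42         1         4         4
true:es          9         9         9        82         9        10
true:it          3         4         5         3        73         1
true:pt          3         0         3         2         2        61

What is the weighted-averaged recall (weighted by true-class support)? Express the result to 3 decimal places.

Per-class recall (TP/(TP+FN)):
  en: TP=24, FN=5+12+9+7+6=39 → 24/63 = 0.3810
  fr: TP=43, FN=4+5+2+3+12=26 → 43/69 = 0.6232
  de: TP=42, FN=3+1+1+4+4=13 → 42/55 = 0.7636
  es: TP=82, FN=9+9+9+9+10=46 → 82/128 = 0.6406
  it: TP=73, FN=3+4+5+3+1=16 → 73/89 = 0.8202
  pt: TP=61, FN=3+0+3+2+2=10 → 61/71 = 0.8592
Weighted-recall = Σ (supportᵢ/N)·recallᵢ with N=475: (63/475)·0.3810 + (69/475)·0.6232 + (55/475)·0.7636 + (128/475)·0.6406 + (89/475)·0.8202 + (71/475)·0.8592 = 0.684

0.684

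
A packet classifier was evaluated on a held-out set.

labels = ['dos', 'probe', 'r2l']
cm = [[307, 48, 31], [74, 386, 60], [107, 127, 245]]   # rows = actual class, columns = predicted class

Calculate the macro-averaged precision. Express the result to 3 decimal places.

Per-class precision (TP/(TP+FP)):
  dos: TP=307, FP=74+107=181 → 307/488 = 0.6291
  probe: TP=386, FP=48+127=175 → 386/561 = 0.6881
  r2l: TP=245, FP=31+60=91 → 245/336 = 0.7292
Macro-precision = mean = (0.6291 + 0.6881 + 0.7292) / 3 = 0.682

0.682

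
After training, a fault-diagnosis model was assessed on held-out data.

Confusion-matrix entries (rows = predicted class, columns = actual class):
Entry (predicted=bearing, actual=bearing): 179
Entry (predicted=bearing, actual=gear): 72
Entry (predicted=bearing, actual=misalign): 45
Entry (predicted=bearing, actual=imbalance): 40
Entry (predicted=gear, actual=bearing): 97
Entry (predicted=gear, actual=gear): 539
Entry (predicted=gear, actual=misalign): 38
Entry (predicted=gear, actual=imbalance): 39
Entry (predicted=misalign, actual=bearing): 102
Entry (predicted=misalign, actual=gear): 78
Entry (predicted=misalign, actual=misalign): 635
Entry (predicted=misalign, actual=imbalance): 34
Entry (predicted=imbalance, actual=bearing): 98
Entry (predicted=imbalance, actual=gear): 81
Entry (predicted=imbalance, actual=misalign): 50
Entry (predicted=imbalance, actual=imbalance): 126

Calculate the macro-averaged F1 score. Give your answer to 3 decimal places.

Per-class F1 score (2·TP/(2·TP+FP+FN)):
  bearing: TP=179, FP=72+45+40=157, FN=97+102+98=297 → 358/812 = 0.4409
  gear: TP=539, FP=97+38+39=174, FN=72+78+81=231 → 1078/1483 = 0.7269
  misalign: TP=635, FP=102+78+34=214, FN=45+38+50=133 → 1270/1617 = 0.7854
  imbalance: TP=126, FP=98+81+50=229, FN=40+39+34=113 → 252/594 = 0.4242
Macro-F1 score = mean = (0.4409 + 0.7269 + 0.7854 + 0.4242) / 4 = 0.594

0.594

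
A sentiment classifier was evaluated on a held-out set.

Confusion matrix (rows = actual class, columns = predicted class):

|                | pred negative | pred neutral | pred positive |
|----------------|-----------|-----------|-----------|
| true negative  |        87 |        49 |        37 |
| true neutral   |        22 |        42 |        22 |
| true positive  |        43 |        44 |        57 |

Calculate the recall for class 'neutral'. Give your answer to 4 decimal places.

0.4884

One-vs-rest for 'neutral': TP = diagonal; FP = other classes predicted 'neutral'; FN = 'neutral' predicted as other.
recall = TP/(TP+FN).
neutral: TP=42, FN=22+22=44 → 42/86 = 0.48837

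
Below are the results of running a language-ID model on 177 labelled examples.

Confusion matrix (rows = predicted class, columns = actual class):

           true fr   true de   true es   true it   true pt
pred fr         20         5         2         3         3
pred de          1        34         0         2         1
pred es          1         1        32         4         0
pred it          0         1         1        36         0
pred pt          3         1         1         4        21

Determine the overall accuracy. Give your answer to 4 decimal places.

Accuracy = trace / total = (20+34+32+36+21=143) / 177 = 143/177 = 0.8079

0.8079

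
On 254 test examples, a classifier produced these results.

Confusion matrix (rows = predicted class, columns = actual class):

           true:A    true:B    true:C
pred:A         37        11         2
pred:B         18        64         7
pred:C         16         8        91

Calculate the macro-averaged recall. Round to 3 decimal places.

Per-class recall (TP/(TP+FN)):
  A: TP=37, FN=18+16=34 → 37/71 = 0.5211
  B: TP=64, FN=11+8=19 → 64/83 = 0.7711
  C: TP=91, FN=2+7=9 → 91/100 = 0.9100
Macro-recall = mean = (0.5211 + 0.7711 + 0.9100) / 3 = 0.734

0.734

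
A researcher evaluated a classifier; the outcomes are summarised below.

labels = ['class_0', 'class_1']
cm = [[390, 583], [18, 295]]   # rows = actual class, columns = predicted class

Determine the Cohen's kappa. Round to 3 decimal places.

Observed agreement pₒ = trace/N = 685/1286 = 0.5327
Expected agreement pₑ = Σ (rowᵢ·colᵢ)/N² = (973·408 + 313·878)/1286² = 0.4062
κ = (pₒ − pₑ)/(1 − pₑ) = (0.5327 − 0.4062)/(1 − 0.4062) = 0.213

0.213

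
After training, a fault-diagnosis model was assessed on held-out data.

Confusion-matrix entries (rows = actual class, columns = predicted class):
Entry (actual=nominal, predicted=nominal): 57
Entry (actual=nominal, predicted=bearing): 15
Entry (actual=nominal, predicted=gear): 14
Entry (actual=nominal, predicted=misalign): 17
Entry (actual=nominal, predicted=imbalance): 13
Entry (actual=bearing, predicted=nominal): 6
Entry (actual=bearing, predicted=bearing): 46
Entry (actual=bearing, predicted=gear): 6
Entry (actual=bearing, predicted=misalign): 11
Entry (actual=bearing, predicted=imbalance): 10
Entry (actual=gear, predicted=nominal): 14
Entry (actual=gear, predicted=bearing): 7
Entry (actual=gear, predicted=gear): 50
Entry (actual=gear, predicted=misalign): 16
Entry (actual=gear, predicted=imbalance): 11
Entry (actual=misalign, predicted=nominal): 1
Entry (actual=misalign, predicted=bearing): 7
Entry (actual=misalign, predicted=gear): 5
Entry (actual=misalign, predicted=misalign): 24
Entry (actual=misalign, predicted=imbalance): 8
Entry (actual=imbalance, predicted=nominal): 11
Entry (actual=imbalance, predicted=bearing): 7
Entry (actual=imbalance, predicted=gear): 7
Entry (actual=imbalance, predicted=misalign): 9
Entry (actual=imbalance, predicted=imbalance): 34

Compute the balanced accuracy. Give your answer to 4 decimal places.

0.5234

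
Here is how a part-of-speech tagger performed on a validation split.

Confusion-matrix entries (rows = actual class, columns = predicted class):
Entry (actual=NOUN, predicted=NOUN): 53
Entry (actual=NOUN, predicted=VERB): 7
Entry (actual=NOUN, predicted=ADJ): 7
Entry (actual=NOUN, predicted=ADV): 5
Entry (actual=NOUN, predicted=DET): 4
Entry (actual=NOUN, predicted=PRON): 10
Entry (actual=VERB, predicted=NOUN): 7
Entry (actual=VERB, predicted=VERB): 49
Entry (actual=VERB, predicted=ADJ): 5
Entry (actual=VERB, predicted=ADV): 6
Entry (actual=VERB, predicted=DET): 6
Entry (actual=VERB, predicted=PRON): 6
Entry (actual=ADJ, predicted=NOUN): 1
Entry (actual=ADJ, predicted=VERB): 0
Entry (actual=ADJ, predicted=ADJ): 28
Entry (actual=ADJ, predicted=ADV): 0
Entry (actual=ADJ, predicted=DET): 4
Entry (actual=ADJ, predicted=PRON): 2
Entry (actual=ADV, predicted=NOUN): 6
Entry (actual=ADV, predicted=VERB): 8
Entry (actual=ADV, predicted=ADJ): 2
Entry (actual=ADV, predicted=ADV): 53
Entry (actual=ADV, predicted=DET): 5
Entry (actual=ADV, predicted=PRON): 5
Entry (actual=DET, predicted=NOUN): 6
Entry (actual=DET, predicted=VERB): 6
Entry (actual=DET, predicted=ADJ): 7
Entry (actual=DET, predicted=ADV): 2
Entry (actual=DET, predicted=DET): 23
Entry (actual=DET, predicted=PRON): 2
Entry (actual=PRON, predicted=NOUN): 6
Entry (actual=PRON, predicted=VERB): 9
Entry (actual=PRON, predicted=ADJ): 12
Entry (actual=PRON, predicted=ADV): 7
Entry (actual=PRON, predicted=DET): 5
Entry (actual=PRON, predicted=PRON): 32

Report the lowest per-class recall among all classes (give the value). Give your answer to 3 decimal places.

0.451

Per-class recall (TP/(TP+FN)):
  NOUN: TP=53, FN=7+7+5+4+10=33 → 53/86 = 0.6163
  VERB: TP=49, FN=7+5+6+6+6=30 → 49/79 = 0.6203
  ADJ: TP=28, FN=1+0+0+4+2=7 → 28/35 = 0.8000
  ADV: TP=53, FN=6+8+2+5+5=26 → 53/79 = 0.6709
  DET: TP=23, FN=6+6+7+2+2=23 → 23/46 = 0.5000
  PRON: TP=32, FN=6+9+12+7+5=39 → 32/71 = 0.4507
Lowest is class 'PRON' with recall = 0.451.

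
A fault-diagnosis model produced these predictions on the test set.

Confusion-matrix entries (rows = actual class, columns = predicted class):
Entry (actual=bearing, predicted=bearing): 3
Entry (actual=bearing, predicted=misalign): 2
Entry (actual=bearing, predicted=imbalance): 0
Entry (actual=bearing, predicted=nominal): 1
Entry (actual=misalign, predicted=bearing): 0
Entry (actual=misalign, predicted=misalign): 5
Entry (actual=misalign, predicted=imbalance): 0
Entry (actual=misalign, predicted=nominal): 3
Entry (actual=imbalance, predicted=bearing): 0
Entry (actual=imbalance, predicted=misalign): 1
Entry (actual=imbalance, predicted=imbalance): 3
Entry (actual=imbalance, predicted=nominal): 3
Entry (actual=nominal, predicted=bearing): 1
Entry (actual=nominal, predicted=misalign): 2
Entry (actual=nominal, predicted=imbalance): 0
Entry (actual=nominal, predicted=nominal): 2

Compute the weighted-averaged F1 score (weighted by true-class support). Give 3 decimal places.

0.526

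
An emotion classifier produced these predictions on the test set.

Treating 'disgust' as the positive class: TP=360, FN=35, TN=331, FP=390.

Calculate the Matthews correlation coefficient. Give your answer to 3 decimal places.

MCC = (TP·TN − FP·FN) / √((TP+FP)(TP+FN)(TN+FP)(TN+FN))
Numerator = 360·331 − 390·35 = 105510
Denominator = √(750·395·721·366) = √78176227500 = 279600.1207
MCC = 105510 / 279600.1207 = 0.377

0.377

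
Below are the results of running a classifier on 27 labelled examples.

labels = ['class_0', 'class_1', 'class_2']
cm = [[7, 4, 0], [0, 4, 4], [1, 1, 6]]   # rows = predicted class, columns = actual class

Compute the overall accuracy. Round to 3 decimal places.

Accuracy = trace / total = (7+4+6=17) / 27 = 17/27 = 0.630

0.630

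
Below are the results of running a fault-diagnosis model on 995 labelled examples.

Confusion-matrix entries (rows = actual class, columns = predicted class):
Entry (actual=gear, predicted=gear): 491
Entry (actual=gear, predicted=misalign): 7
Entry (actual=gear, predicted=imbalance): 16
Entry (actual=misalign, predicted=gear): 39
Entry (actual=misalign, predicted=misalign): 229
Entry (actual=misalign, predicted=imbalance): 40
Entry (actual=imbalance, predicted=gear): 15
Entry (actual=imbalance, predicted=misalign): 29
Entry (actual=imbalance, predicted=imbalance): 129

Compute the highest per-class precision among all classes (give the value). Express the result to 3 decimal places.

Per-class precision (TP/(TP+FP)):
  gear: TP=491, FP=39+15=54 → 491/545 = 0.9009
  misalign: TP=229, FP=7+29=36 → 229/265 = 0.8642
  imbalance: TP=129, FP=16+40=56 → 129/185 = 0.6973
Highest is class 'gear' with precision = 0.901.

0.901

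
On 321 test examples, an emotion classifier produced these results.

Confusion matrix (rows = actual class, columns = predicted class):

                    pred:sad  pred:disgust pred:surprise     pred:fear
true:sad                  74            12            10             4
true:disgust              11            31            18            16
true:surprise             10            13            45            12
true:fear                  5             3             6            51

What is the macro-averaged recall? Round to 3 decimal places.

0.624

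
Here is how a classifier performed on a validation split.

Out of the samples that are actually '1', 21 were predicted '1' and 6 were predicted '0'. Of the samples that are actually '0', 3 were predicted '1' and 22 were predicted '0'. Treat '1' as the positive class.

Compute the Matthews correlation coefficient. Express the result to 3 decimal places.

MCC = (TP·TN − FP·FN) / √((TP+FP)(TP+FN)(TN+FP)(TN+FN))
Numerator = 21·22 − 3·6 = 444
Denominator = √(24·27·25·28) = √453600 = 673.4983
MCC = 444 / 673.4983 = 0.659

0.659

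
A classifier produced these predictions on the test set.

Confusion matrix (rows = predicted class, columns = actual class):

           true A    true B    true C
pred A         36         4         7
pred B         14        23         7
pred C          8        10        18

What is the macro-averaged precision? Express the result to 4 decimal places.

0.5962

Per-class precision (TP/(TP+FP)):
  A: TP=36, FP=4+7=11 → 36/47 = 0.76596
  B: TP=23, FP=14+7=21 → 23/44 = 0.52273
  C: TP=18, FP=8+10=18 → 18/36 = 0.50000
Macro-precision = mean = (0.76596 + 0.52273 + 0.50000) / 3 = 0.5962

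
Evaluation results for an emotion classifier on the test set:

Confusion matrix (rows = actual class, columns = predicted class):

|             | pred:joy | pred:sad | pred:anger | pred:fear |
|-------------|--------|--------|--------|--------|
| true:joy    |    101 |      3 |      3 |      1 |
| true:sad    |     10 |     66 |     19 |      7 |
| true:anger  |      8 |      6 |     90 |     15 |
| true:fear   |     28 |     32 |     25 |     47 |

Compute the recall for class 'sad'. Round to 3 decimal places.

Treat 'sad' as positive and all other classes as negative.
recall = TP/(TP+FN).
sad: TP=66, FN=10+19+7=36 → 66/102 = 0.6471

0.647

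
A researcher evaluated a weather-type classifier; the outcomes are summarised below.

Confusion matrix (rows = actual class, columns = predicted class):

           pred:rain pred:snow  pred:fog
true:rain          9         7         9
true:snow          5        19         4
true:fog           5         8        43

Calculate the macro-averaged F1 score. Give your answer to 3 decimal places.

0.597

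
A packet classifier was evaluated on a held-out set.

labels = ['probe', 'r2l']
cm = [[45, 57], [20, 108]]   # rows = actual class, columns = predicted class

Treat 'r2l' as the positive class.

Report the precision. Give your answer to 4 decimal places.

Precision = TP/(TP+FP) = 108/(108+57) = 108/165 = 0.6545

0.6545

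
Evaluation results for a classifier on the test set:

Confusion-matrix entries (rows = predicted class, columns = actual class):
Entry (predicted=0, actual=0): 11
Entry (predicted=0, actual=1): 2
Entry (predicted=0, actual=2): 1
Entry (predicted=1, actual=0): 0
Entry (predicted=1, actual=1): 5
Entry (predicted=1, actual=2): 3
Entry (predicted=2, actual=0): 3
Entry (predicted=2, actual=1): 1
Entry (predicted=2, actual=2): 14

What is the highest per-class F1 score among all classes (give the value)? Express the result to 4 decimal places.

0.7857

Per-class F1 score (2·TP/(2·TP+FP+FN)):
  0: TP=11, FP=2+1=3, FN=0+3=3 → 22/28 = 0.78571
  1: TP=5, FP=0+3=3, FN=2+1=3 → 10/16 = 0.62500
  2: TP=14, FP=3+1=4, FN=1+3=4 → 28/36 = 0.77778
Highest is class '0' with F1 score = 0.7857.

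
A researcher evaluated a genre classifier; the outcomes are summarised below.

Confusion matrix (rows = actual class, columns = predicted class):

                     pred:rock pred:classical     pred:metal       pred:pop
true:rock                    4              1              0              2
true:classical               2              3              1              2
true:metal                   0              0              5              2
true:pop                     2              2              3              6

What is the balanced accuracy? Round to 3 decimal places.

0.531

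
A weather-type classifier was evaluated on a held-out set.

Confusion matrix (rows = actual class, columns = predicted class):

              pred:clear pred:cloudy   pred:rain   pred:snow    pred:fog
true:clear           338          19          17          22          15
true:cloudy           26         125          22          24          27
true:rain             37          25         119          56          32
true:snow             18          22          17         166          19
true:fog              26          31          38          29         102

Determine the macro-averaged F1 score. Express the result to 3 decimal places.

0.589

Per-class F1 score (2·TP/(2·TP+FP+FN)):
  clear: TP=338, FP=26+37+18+26=107, FN=19+17+22+15=73 → 676/856 = 0.7897
  cloudy: TP=125, FP=19+25+22+31=97, FN=26+22+24+27=99 → 250/446 = 0.5605
  rain: TP=119, FP=17+22+17+38=94, FN=37+25+56+32=150 → 238/482 = 0.4938
  snow: TP=166, FP=22+24+56+29=131, FN=18+22+17+19=76 → 332/539 = 0.6160
  fog: TP=102, FP=15+27+32+19=93, FN=26+31+38+29=124 → 204/421 = 0.4846
Macro-F1 score = mean = (0.7897 + 0.5605 + 0.4938 + 0.6160 + 0.4846) / 5 = 0.589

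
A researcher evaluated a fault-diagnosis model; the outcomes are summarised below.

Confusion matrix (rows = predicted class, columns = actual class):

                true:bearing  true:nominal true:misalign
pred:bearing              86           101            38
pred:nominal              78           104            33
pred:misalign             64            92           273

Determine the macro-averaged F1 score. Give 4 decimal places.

Per-class F1 score (2·TP/(2·TP+FP+FN)):
  bearing: TP=86, FP=101+38=139, FN=78+64=142 → 172/453 = 0.37969
  nominal: TP=104, FP=78+33=111, FN=101+92=193 → 208/512 = 0.40625
  misalign: TP=273, FP=64+92=156, FN=38+33=71 → 546/773 = 0.70634
Macro-F1 score = mean = (0.37969 + 0.40625 + 0.70634) / 3 = 0.4974

0.4974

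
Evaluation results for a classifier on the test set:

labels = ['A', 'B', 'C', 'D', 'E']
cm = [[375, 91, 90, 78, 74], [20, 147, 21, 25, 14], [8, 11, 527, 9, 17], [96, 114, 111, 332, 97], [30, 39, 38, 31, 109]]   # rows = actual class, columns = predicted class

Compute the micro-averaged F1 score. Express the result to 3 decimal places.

0.595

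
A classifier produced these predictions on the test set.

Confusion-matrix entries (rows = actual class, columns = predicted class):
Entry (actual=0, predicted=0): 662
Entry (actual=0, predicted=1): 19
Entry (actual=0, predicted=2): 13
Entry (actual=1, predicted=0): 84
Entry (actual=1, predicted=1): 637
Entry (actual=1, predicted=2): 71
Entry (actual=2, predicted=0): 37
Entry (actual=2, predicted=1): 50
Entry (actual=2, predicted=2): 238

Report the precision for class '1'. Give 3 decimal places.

0.902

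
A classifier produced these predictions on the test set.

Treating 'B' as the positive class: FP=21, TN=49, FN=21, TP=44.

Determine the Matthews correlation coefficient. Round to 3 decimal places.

0.377

MCC = (TP·TN − FP·FN) / √((TP+FP)(TP+FN)(TN+FP)(TN+FN))
Numerator = 44·49 − 21·21 = 1715
Denominator = √(65·65·70·70) = √20702500 = 4550.0000
MCC = 1715 / 4550.0000 = 0.377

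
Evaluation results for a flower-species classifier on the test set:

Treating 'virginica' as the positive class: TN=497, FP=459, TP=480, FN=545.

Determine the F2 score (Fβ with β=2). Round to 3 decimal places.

Fβ = (1+β²)·TP / ((1+β²)·TP + β²·FN + FP), with β²=4
= 5·480 / (5·480 + 4·545 + 459) = 0.476

0.476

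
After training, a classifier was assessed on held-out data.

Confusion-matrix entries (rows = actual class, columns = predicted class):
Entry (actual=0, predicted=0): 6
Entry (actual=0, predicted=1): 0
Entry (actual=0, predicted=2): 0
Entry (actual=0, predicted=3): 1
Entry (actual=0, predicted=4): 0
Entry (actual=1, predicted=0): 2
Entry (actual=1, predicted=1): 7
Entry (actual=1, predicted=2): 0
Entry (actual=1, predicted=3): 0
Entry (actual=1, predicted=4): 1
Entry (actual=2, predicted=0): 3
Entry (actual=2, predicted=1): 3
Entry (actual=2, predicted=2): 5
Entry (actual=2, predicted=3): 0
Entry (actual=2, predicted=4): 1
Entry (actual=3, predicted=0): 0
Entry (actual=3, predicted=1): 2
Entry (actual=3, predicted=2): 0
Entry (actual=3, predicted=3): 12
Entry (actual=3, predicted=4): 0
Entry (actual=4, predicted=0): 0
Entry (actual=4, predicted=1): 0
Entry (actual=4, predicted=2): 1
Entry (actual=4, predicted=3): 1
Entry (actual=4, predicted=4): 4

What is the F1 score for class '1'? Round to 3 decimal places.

One-vs-rest for '1': TP = diagonal; FP = other classes predicted '1'; FN = '1' predicted as other.
F1 score = 2·TP/(2·TP+FP+FN).
1: TP=7, FP=0+3+2+0=5, FN=2+0+0+1=3 → 14/22 = 0.6364

0.636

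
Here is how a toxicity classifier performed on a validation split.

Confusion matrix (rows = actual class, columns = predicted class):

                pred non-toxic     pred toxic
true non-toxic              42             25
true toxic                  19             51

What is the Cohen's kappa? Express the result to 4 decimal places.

0.3561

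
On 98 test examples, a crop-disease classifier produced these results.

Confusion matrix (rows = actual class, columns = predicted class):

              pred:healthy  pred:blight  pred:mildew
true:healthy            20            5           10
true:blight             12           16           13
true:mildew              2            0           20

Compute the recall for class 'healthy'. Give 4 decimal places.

0.5714

Treat 'healthy' as positive and all other classes as negative.
recall = TP/(TP+FN).
healthy: TP=20, FN=5+10=15 → 20/35 = 0.57143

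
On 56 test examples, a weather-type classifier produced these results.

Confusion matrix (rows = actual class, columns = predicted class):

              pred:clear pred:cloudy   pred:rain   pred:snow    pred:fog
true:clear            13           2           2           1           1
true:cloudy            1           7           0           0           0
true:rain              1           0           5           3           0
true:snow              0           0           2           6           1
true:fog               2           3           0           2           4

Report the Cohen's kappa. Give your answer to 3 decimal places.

Observed agreement pₒ = trace/N = 35/56 = 0.6250
Expected agreement pₑ = Σ (rowᵢ·colᵢ)/N² = (19·17 + 8·12 + 9·9 + 9·12 + 11·6)/56² = 0.2149
κ = (pₒ − pₑ)/(1 − pₑ) = (0.6250 − 0.2149)/(1 − 0.2149) = 0.522

0.522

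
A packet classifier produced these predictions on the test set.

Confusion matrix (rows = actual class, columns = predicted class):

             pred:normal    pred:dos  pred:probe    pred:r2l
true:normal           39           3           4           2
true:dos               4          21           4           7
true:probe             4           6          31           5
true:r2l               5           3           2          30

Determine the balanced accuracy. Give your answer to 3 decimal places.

0.705

Balanced accuracy = mean of per-class recall.
  normal: recall = 39/48 = 0.8125
  dos: recall = 21/36 = 0.5833
  probe: recall = 31/46 = 0.6739
  r2l: recall = 30/40 = 0.7500
Mean = (0.8125 + 0.5833 + 0.6739 + 0.7500) / 4 = 0.705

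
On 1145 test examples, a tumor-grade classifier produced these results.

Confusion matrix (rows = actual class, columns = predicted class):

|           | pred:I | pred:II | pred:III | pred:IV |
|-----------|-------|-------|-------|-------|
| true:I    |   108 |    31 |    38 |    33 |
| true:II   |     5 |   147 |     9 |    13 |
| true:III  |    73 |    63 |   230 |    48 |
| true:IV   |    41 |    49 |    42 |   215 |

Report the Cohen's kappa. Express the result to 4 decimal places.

0.4767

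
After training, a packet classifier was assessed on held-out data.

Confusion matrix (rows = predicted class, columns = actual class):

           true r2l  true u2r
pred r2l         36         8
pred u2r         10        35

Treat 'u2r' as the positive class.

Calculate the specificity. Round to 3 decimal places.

Specificity = TN/(TN+FP) = 36/(36+10) = 0.783

0.783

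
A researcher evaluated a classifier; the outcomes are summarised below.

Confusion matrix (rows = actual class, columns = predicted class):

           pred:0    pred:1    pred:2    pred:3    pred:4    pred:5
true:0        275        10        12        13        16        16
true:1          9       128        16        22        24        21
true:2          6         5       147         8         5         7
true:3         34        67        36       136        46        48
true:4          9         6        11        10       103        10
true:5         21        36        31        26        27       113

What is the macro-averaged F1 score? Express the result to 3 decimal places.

0.587

Per-class F1 score (2·TP/(2·TP+FP+FN)):
  0: TP=275, FP=9+6+34+9+21=79, FN=10+12+13+16+16=67 → 550/696 = 0.7902
  1: TP=128, FP=10+5+67+6+36=124, FN=9+16+22+24+21=92 → 256/472 = 0.5424
  2: TP=147, FP=12+16+36+11+31=106, FN=6+5+8+5+7=31 → 294/431 = 0.6821
  3: TP=136, FP=13+22+8+10+26=79, FN=34+67+36+46+48=231 → 272/582 = 0.4674
  4: TP=103, FP=16+24+5+46+27=118, FN=9+6+11+10+10=46 → 206/370 = 0.5568
  5: TP=113, FP=16+21+7+48+10=102, FN=21+36+31+26+27=141 → 226/469 = 0.4819
Macro-F1 score = mean = (0.7902 + 0.5424 + 0.6821 + 0.4674 + 0.5568 + 0.4819) / 6 = 0.587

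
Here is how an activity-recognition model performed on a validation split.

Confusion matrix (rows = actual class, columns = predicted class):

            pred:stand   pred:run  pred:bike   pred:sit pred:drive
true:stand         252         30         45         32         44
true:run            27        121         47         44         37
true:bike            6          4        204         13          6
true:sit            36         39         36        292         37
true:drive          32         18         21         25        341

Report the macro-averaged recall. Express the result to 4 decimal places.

0.6766

Per-class recall (TP/(TP+FN)):
  stand: TP=252, FN=30+45+32+44=151 → 252/403 = 0.62531
  run: TP=121, FN=27+47+44+37=155 → 121/276 = 0.43841
  bike: TP=204, FN=6+4+13+6=29 → 204/233 = 0.87554
  sit: TP=292, FN=36+39+36+37=148 → 292/440 = 0.66364
  drive: TP=341, FN=32+18+21+25=96 → 341/437 = 0.78032
Macro-recall = mean = (0.62531 + 0.43841 + 0.87554 + 0.66364 + 0.78032) / 5 = 0.6766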